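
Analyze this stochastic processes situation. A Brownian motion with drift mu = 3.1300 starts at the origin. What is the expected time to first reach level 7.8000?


Expected first passage time = a/mu
= 7.8000/3.1300
= 2.4920

2.4920


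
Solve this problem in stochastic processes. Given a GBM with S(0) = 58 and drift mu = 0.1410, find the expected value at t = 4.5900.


E[S(t)] = S(0) * exp(mu * t)
= 58 * exp(0.1410 * 4.5900)
= 58 * 1.9102
= 110.7896

110.7896


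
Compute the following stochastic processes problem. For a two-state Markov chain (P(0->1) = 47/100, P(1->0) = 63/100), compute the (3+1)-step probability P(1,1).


P^4 = P^3 * P^1
Computing via matrix multiplication of the transition matrix.
Entry (1,1) of P^4 = 0.4273

0.4273


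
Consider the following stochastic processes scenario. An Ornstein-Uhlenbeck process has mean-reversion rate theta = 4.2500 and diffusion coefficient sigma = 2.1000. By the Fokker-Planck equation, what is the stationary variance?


Stationary variance = sigma^2 / (2*theta)
= 2.1000^2 / (2*4.2500)
= 4.4100 / 8.5000
= 0.5188

0.5188


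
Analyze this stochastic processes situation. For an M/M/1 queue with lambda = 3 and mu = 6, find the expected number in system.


rho = 3/6 = 0.5000
L = rho/(1-rho)
= 0.5000/0.5000
= 1.0000

1.0000


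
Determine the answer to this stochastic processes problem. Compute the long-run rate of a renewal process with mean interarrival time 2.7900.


Long-run renewal rate = 1/E(X)
= 1/2.7900
= 0.3584

0.3584


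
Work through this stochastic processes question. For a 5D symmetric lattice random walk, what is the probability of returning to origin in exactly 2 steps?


P(return in 2 steps) = P(reverse first step) = 1/(2d)
= 1/10
= 0.1000

0.1000


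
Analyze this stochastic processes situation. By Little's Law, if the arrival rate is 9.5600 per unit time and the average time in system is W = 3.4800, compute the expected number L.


Little's Law: L = lambda * W
= 9.5600 * 3.4800
= 33.2688

33.2688


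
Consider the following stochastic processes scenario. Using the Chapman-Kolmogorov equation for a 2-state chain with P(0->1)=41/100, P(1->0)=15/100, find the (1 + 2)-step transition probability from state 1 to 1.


P^3 = P^1 * P^2
Computing via matrix multiplication of the transition matrix.
Entry (1,1) of P^3 = 0.7550

0.7550


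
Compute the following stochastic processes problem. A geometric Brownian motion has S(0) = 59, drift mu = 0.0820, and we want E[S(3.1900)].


E[S(t)] = S(0) * exp(mu * t)
= 59 * exp(0.0820 * 3.1900)
= 59 * 1.2990
= 76.6399

76.6399


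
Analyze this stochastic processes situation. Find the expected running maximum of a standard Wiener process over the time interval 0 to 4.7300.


E(max B(s)) = sqrt(2t/pi)
= sqrt(2*4.7300/pi)
= sqrt(3.0112)
= 1.7353

1.7353


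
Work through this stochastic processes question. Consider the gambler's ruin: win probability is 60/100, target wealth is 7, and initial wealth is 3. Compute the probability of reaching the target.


Gambler's ruin formula:
r = q/p = 0.4000/0.6000 = 0.6667
P(win) = (1 - r^i)/(1 - r^N)
= (1 - 0.6667^3)/(1 - 0.6667^7)
= 0.7475

0.7475


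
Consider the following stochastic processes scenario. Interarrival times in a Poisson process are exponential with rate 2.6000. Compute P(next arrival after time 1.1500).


P(X > t) = exp(-lambda * t)
= exp(-2.6000 * 1.1500)
= exp(-2.9900) = 0.0503

0.0503


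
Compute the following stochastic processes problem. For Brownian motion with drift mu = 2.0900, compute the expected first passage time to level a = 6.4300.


Expected first passage time = a/mu
= 6.4300/2.0900
= 3.0766

3.0766


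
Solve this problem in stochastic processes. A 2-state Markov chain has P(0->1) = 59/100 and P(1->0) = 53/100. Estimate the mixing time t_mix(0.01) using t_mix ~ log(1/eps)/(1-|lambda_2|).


lambda_2 = |1 - p01 - p10| = |1 - 0.5900 - 0.5300| = 0.1200
t_mix ~ log(1/eps)/(1 - |lambda_2|)
= log(100)/(1 - 0.1200) = 4.6052/0.8800
= 5.2331

5.2331


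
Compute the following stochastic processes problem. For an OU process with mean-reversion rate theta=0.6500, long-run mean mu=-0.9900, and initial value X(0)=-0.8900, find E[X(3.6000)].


E[X(t)] = mu + (X(0) - mu)*exp(-theta*t)
= -0.9900 + (-0.8900 - -0.9900)*exp(-0.6500*3.6000)
= -0.9900 + 0.1000 * 0.0963
= -0.9804

-0.9804


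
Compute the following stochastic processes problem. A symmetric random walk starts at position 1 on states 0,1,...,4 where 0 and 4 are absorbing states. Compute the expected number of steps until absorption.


For symmetric RW on 0,...,N with absorbing barriers, E(i) = i*(N-i)
E(1) = 1 * 3 = 3

3


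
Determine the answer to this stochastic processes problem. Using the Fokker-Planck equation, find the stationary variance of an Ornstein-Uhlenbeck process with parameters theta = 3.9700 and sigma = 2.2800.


Stationary variance = sigma^2 / (2*theta)
= 2.2800^2 / (2*3.9700)
= 5.1984 / 7.9400
= 0.6547

0.6547


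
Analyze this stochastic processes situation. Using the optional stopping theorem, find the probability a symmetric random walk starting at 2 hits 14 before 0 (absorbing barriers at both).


By optional stopping theorem: E(M at tau) = M(0) = 2
P(hit 14)*14 + P(hit 0)*0 = 2
P(hit 14) = (2 - 0)/(14 - 0) = 1/7 = 0.1429

0.1429


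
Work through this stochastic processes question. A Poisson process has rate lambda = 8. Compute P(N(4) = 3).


P(N(t)=k) = (lambda*t)^k * exp(-lambda*t) / k!
lambda*t = 32
= 32^3 * exp(-32) / 3!
= 32768 * 1.2664e-14 / 6
= 6.9163e-11

6.9163e-11


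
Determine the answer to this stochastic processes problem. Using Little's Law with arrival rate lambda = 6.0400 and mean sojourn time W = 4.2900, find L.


Little's Law: L = lambda * W
= 6.0400 * 4.2900
= 25.9116

25.9116


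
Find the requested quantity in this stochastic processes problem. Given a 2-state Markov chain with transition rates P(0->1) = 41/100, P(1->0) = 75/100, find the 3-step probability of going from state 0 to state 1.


Computing P^3 by matrix multiplication.
P = [[0.5900, 0.4100], [0.7500, 0.2500]]
After raising P to the power 3:
P^3(0,1) = 0.3549

0.3549


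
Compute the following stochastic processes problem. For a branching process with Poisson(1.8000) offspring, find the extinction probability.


Since mu = 1.8000 > 1, extinction prob q < 1.
Solve s = exp(mu*(s-1)) iteratively.
q = 0.2676

0.2676


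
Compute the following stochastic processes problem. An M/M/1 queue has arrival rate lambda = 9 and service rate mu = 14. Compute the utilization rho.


rho = lambda/mu
= 9/14
= 0.6429

0.6429


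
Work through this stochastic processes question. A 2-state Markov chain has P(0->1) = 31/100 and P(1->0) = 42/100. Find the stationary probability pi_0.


Stationary distribution: pi_0 = p10/(p01+p10), pi_1 = p01/(p01+p10)
p01 = 0.3100, p10 = 0.4200
pi_0 = 0.5753

0.5753


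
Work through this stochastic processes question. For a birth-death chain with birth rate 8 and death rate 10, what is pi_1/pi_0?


For birth-death process, pi_n/pi_0 = (lambda/mu)^n
= (8/10)^1
= 0.8000

0.8000


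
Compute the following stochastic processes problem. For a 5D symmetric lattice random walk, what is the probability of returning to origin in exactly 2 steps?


P(return in 2 steps) = P(reverse first step) = 1/(2d)
= 1/10
= 0.1000

0.1000


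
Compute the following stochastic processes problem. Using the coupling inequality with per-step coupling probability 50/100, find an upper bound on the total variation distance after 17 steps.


TV distance bound <= (1-delta)^n
= (1 - 0.5000)^17
= 0.5000^17
= 7.6294e-06

7.6294e-06


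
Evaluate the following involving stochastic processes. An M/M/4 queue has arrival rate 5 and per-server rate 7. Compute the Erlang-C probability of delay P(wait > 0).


a = lambda/mu = 0.7143
rho = a/c = 0.1786
Erlang-C formula applied:
C(c,a) = 0.0065

0.0065


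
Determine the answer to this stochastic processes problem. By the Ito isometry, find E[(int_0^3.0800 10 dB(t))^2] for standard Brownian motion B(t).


By Ito isometry: E[(int f dB)^2] = int f^2 dt
= 10^2 * 3.0800
= 100 * 3.0800 = 308.0000

308.0000


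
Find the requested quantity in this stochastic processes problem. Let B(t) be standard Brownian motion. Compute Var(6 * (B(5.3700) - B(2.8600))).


Var(alpha*(B(t)-B(s))) = alpha^2 * (t-s)
= 6^2 * (5.3700 - 2.8600)
= 36 * 2.5100
= 90.3600

90.3600


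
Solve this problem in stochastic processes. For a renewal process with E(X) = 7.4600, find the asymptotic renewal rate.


Long-run renewal rate = 1/E(X)
= 1/7.4600
= 0.1340

0.1340


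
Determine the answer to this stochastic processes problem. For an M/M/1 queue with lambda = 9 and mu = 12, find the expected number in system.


rho = 9/12 = 0.7500
L = rho/(1-rho)
= 0.7500/0.2500
= 3.0000

3.0000


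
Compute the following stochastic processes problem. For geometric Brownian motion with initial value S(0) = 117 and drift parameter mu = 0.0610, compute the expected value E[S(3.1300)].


E[S(t)] = S(0) * exp(mu * t)
= 117 * exp(0.0610 * 3.1300)
= 117 * 1.2104
= 141.6138

141.6138


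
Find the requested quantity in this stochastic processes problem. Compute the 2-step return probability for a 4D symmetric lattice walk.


P(return in 2 steps) = P(reverse first step) = 1/(2d)
= 1/8
= 0.1250

0.1250


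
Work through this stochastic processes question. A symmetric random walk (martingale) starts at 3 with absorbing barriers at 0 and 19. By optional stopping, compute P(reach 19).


By optional stopping theorem: E(M at tau) = M(0) = 3
P(hit 19)*19 + P(hit 0)*0 = 3
P(hit 19) = (3 - 0)/(19 - 0) = 3/19 = 0.1579

0.1579


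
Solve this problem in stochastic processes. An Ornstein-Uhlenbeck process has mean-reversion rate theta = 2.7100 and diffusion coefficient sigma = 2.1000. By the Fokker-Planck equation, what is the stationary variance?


Stationary variance = sigma^2 / (2*theta)
= 2.1000^2 / (2*2.7100)
= 4.4100 / 5.4200
= 0.8137

0.8137


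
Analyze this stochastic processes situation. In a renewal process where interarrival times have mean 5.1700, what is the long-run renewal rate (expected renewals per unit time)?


Long-run renewal rate = 1/E(X)
= 1/5.1700
= 0.1934

0.1934


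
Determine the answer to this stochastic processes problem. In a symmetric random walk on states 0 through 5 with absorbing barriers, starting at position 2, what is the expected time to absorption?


For symmetric RW on 0,...,N with absorbing barriers, E(i) = i*(N-i)
E(2) = 2 * 3 = 6

6


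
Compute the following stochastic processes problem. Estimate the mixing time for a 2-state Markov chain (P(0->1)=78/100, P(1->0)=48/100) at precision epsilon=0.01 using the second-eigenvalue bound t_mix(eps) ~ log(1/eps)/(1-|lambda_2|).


lambda_2 = |1 - p01 - p10| = |1 - 0.7800 - 0.4800| = 0.2600
t_mix ~ log(1/eps)/(1 - |lambda_2|)
= log(100)/(1 - 0.2600) = 4.6052/0.7400
= 6.2232

6.2232


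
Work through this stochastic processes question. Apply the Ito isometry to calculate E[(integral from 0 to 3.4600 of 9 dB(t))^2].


By Ito isometry: E[(int f dB)^2] = int f^2 dt
= 9^2 * 3.4600
= 81 * 3.4600 = 280.2600

280.2600


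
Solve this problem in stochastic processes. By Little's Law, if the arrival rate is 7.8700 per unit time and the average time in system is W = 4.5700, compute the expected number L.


Little's Law: L = lambda * W
= 7.8700 * 4.5700
= 35.9659

35.9659


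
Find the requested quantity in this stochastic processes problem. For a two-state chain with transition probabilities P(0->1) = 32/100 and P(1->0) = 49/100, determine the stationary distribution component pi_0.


Stationary distribution: pi_0 = p10/(p01+p10), pi_1 = p01/(p01+p10)
p01 = 0.3200, p10 = 0.4900
pi_0 = 0.6049

0.6049


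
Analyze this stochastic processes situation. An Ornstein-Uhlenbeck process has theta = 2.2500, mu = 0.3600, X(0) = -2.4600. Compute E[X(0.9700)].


E[X(t)] = mu + (X(0) - mu)*exp(-theta*t)
= 0.3600 + (-2.4600 - 0.3600)*exp(-2.2500*0.9700)
= 0.3600 + -2.8200 * 0.1128
= 0.0420

0.0420


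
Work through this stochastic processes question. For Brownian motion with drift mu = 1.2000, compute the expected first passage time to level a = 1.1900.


Expected first passage time = a/mu
= 1.1900/1.2000
= 0.9917

0.9917


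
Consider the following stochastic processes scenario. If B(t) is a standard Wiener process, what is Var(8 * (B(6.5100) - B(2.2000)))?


Var(alpha*(B(t)-B(s))) = alpha^2 * (t-s)
= 8^2 * (6.5100 - 2.2000)
= 64 * 4.3100
= 275.8400

275.8400


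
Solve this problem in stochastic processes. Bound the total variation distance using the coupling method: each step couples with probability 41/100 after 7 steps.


TV distance bound <= (1-delta)^n
= (1 - 0.4100)^7
= 0.5900^7
= 0.0249

0.0249


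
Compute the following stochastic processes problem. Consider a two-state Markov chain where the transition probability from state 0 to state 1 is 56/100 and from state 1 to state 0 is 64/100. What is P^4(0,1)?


Computing P^4 by matrix multiplication.
P = [[0.4400, 0.5600], [0.6400, 0.3600]]
After raising P to the power 4:
P^4(0,1) = 0.4659

0.4659


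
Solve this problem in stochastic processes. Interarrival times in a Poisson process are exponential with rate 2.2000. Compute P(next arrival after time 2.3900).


P(X > t) = exp(-lambda * t)
= exp(-2.2000 * 2.3900)
= exp(-5.2580) = 0.0052

0.0052


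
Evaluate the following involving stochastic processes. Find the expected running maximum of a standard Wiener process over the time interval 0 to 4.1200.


E(max B(s)) = sqrt(2t/pi)
= sqrt(2*4.1200/pi)
= sqrt(2.6229)
= 1.6195

1.6195


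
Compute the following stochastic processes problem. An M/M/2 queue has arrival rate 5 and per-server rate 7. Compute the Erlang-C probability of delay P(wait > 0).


a = lambda/mu = 0.7143
rho = a/c = 0.3571
Erlang-C formula applied:
C(c,a) = 0.1880

0.1880


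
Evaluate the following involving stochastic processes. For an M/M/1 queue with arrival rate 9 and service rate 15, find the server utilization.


rho = lambda/mu
= 9/15
= 0.6000

0.6000


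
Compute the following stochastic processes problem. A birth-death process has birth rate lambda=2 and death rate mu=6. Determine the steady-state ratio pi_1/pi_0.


For birth-death process, pi_n/pi_0 = (lambda/mu)^n
= (2/6)^1
= 0.3333

0.3333


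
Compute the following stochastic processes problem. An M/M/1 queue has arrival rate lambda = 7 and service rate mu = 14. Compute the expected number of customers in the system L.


rho = 7/14 = 0.5000
L = rho/(1-rho)
= 0.5000/0.5000
= 1.0000

1.0000


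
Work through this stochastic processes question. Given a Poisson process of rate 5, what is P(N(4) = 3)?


P(N(t)=k) = (lambda*t)^k * exp(-lambda*t) / k!
lambda*t = 20
= 20^3 * exp(-20) / 3!
= 8000 * 2.0612e-09 / 6
= 2.7482e-06

2.7482e-06


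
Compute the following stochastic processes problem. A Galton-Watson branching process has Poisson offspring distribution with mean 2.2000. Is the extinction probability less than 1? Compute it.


Since mu = 2.2000 > 1, extinction prob q < 1.
Solve s = exp(mu*(s-1)) iteratively.
q = 0.1563

0.1563


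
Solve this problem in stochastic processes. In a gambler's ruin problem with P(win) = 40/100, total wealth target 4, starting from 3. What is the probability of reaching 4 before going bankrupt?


Gambler's ruin formula:
r = q/p = 0.6000/0.4000 = 1.5000
P(win) = (1 - r^i)/(1 - r^N)
= (1 - 1.5000^3)/(1 - 1.5000^4)
= 0.5846

0.5846


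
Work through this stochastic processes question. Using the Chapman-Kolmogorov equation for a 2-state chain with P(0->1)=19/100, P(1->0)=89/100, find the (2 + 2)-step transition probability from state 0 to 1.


P^4 = P^2 * P^2
Computing via matrix multiplication of the transition matrix.
Entry (0,1) of P^4 = 0.1759

0.1759


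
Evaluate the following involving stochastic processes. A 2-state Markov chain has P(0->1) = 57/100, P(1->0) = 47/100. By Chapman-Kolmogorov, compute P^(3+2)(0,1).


P^5 = P^3 * P^2
Computing via matrix multiplication of the transition matrix.
Entry (0,1) of P^5 = 0.5481

0.5481


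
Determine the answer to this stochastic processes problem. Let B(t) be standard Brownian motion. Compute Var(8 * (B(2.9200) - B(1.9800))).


Var(alpha*(B(t)-B(s))) = alpha^2 * (t-s)
= 8^2 * (2.9200 - 1.9800)
= 64 * 0.9400
= 60.1600

60.1600


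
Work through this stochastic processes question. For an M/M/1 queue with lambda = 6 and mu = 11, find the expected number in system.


rho = 6/11 = 0.5455
L = rho/(1-rho)
= 0.5455/0.4545
= 1.2000

1.2000


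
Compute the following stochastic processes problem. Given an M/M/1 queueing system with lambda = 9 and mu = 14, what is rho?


rho = lambda/mu
= 9/14
= 0.6429

0.6429


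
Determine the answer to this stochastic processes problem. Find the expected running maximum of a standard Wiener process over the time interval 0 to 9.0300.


E(max B(s)) = sqrt(2t/pi)
= sqrt(2*9.0300/pi)
= sqrt(5.7487)
= 2.3976

2.3976


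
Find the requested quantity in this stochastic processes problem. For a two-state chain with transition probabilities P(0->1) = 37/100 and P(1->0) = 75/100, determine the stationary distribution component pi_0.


Stationary distribution: pi_0 = p10/(p01+p10), pi_1 = p01/(p01+p10)
p01 = 0.3700, p10 = 0.7500
pi_0 = 0.6696

0.6696


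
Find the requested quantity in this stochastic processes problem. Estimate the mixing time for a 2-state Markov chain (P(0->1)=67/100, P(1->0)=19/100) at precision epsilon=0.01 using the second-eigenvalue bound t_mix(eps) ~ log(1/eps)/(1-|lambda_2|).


lambda_2 = |1 - p01 - p10| = |1 - 0.6700 - 0.1900| = 0.1400
t_mix ~ log(1/eps)/(1 - |lambda_2|)
= log(100)/(1 - 0.1400) = 4.6052/0.8600
= 5.3548

5.3548


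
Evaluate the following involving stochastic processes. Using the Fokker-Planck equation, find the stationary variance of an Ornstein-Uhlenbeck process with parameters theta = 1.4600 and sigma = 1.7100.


Stationary variance = sigma^2 / (2*theta)
= 1.7100^2 / (2*1.4600)
= 2.9241 / 2.9200
= 1.0014

1.0014


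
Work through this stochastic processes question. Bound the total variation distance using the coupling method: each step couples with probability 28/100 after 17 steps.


TV distance bound <= (1-delta)^n
= (1 - 0.2800)^17
= 0.7200^17
= 0.0038

0.0038


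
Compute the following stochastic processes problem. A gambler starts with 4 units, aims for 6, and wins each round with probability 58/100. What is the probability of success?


Gambler's ruin formula:
r = q/p = 0.4200/0.5800 = 0.7241
P(win) = (1 - r^i)/(1 - r^N)
= (1 - 0.7241^4)/(1 - 0.7241^6)
= 0.8472

0.8472


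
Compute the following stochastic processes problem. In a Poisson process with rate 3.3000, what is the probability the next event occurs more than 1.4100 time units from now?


P(X > t) = exp(-lambda * t)
= exp(-3.3000 * 1.4100)
= exp(-4.6530) = 0.0095

0.0095


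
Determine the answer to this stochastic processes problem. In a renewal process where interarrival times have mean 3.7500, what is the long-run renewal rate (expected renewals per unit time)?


Long-run renewal rate = 1/E(X)
= 1/3.7500
= 0.2667

0.2667


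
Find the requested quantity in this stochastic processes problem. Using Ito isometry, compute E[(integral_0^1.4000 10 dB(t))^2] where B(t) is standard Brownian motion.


By Ito isometry: E[(int f dB)^2] = int f^2 dt
= 10^2 * 1.4000
= 100 * 1.4000 = 140.0000

140.0000


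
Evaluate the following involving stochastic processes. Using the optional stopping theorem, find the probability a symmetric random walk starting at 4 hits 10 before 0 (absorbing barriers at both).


By optional stopping theorem: E(M at tau) = M(0) = 4
P(hit 10)*10 + P(hit 0)*0 = 4
P(hit 10) = (4 - 0)/(10 - 0) = 2/5 = 0.4000

0.4000


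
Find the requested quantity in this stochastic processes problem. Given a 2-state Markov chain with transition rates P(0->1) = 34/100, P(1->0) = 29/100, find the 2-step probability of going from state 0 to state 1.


Computing P^2 by matrix multiplication.
P = [[0.6600, 0.3400], [0.2900, 0.7100]]
After raising P to the power 2:
P^2(0,1) = 0.4658

0.4658


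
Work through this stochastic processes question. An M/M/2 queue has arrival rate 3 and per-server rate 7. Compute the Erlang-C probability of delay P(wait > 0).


a = lambda/mu = 0.4286
rho = a/c = 0.2143
Erlang-C formula applied:
C(c,a) = 0.0756

0.0756


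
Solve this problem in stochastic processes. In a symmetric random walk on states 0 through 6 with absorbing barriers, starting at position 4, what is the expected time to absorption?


For symmetric RW on 0,...,N with absorbing barriers, E(i) = i*(N-i)
E(4) = 4 * 2 = 8

8


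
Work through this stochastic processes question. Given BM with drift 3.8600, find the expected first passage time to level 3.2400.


Expected first passage time = a/mu
= 3.2400/3.8600
= 0.8394

0.8394


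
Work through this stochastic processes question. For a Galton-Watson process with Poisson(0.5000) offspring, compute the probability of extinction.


Since mu = 0.5000 <= 1, extinction probability = 1.

1.0000


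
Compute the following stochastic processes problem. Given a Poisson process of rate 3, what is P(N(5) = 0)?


P(N(t)=k) = (lambda*t)^k * exp(-lambda*t) / k!
lambda*t = 15
= 15^0 * exp(-15) / 0!
= 1 * 3.0590e-07 / 1
= 3.0590e-07

3.0590e-07


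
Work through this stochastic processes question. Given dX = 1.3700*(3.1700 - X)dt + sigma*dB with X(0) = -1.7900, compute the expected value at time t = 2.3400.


E[X(t)] = mu + (X(0) - mu)*exp(-theta*t)
= 3.1700 + (-1.7900 - 3.1700)*exp(-1.3700*2.3400)
= 3.1700 + -4.9600 * 0.0405
= 2.9690

2.9690


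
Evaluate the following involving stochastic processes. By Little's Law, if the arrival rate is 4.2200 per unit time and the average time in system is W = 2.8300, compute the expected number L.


Little's Law: L = lambda * W
= 4.2200 * 2.8300
= 11.9426

11.9426


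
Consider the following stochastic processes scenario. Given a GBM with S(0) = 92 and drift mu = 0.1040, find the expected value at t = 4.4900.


E[S(t)] = S(0) * exp(mu * t)
= 92 * exp(0.1040 * 4.4900)
= 92 * 1.5951
= 146.7527

146.7527


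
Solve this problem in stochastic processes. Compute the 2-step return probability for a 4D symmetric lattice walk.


P(return in 2 steps) = P(reverse first step) = 1/(2d)
= 1/8
= 0.1250

0.1250


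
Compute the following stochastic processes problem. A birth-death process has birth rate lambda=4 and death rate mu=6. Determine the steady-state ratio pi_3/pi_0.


For birth-death process, pi_n/pi_0 = (lambda/mu)^n
= (4/6)^3
= 0.2963

0.2963


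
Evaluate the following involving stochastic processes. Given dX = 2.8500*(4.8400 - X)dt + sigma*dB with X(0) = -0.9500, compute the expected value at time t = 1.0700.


E[X(t)] = mu + (X(0) - mu)*exp(-theta*t)
= 4.8400 + (-0.9500 - 4.8400)*exp(-2.8500*1.0700)
= 4.8400 + -5.7900 * 0.0474
= 4.5657

4.5657


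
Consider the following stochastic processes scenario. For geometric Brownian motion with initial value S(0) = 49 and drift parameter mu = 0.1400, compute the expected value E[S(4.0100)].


E[S(t)] = S(0) * exp(mu * t)
= 49 * exp(0.1400 * 4.0100)
= 49 * 1.7531
= 85.9031

85.9031


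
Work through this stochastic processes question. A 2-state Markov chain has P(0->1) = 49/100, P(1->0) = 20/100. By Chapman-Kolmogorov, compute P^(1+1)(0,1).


P^2 = P^1 * P^1
Computing via matrix multiplication of the transition matrix.
Entry (0,1) of P^2 = 0.6419

0.6419


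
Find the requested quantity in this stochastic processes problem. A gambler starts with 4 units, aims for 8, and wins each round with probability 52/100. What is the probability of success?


Gambler's ruin formula:
r = q/p = 0.4800/0.5200 = 0.9231
P(win) = (1 - r^i)/(1 - r^N)
= (1 - 0.9231^4)/(1 - 0.9231^8)
= 0.5794

0.5794


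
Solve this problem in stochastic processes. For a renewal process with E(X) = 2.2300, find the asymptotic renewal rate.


Long-run renewal rate = 1/E(X)
= 1/2.2300
= 0.4484

0.4484


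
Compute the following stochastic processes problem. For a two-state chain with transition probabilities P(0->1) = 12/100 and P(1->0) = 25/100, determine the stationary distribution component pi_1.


Stationary distribution: pi_0 = p10/(p01+p10), pi_1 = p01/(p01+p10)
p01 = 0.1200, p10 = 0.2500
pi_1 = 0.3243

0.3243


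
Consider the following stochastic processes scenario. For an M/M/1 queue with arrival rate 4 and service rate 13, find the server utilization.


rho = lambda/mu
= 4/13
= 0.3077

0.3077


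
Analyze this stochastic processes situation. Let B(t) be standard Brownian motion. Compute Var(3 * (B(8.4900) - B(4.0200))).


Var(alpha*(B(t)-B(s))) = alpha^2 * (t-s)
= 3^2 * (8.4900 - 4.0200)
= 9 * 4.4700
= 40.2300

40.2300


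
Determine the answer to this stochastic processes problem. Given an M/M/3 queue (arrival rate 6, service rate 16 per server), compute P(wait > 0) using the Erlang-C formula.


a = lambda/mu = 0.3750
rho = a/c = 0.1250
Erlang-C formula applied:
C(c,a) = 0.0069

0.0069


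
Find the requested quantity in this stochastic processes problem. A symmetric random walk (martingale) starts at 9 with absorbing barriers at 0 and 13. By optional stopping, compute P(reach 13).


By optional stopping theorem: E(M at tau) = M(0) = 9
P(hit 13)*13 + P(hit 0)*0 = 9
P(hit 13) = (9 - 0)/(13 - 0) = 9/13 = 0.6923

0.6923


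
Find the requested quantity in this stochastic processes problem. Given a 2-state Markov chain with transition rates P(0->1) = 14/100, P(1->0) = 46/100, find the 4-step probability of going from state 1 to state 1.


Computing P^4 by matrix multiplication.
P = [[0.8600, 0.1400], [0.4600, 0.5400]]
After raising P to the power 4:
P^4(1,1) = 0.2530

0.2530


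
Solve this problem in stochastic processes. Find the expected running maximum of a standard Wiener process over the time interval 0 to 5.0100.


E(max B(s)) = sqrt(2t/pi)
= sqrt(2*5.0100/pi)
= sqrt(3.1895)
= 1.7859

1.7859


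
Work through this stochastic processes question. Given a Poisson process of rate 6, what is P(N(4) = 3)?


P(N(t)=k) = (lambda*t)^k * exp(-lambda*t) / k!
lambda*t = 24
= 24^3 * exp(-24) / 3!
= 13824 * 3.7751e-11 / 6
= 8.6979e-08

8.6979e-08


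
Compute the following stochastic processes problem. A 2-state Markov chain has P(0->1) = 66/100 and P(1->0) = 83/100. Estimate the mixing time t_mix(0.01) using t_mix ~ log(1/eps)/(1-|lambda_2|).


lambda_2 = |1 - p01 - p10| = |1 - 0.6600 - 0.8300| = 0.4900
t_mix ~ log(1/eps)/(1 - |lambda_2|)
= log(100)/(1 - 0.4900) = 4.6052/0.5100
= 9.0297

9.0297


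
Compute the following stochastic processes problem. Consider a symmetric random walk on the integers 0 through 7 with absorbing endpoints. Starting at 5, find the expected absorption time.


For symmetric RW on 0,...,N with absorbing barriers, E(i) = i*(N-i)
E(5) = 5 * 2 = 10

10


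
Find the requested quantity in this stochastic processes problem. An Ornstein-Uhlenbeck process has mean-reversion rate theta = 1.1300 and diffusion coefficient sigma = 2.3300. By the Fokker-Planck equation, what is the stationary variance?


Stationary variance = sigma^2 / (2*theta)
= 2.3300^2 / (2*1.1300)
= 5.4289 / 2.2600
= 2.4022

2.4022


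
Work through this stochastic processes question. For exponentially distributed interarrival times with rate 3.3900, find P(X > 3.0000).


P(X > t) = exp(-lambda * t)
= exp(-3.3900 * 3.0000)
= exp(-10.1700) = 3.8302e-05

3.8302e-05


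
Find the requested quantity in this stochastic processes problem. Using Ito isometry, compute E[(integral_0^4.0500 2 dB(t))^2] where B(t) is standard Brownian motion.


By Ito isometry: E[(int f dB)^2] = int f^2 dt
= 2^2 * 4.0500
= 4 * 4.0500 = 16.2000

16.2000


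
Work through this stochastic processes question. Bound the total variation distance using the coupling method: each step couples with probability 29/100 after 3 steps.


TV distance bound <= (1-delta)^n
= (1 - 0.2900)^3
= 0.7100^3
= 0.3579

0.3579


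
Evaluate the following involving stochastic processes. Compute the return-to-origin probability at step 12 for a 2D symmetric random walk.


P = C(12,6)^2 / 4^12
= 924^2 / 16777216
= 853776 / 16777216
= 0.0509

0.0509


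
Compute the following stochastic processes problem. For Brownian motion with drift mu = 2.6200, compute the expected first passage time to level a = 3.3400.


Expected first passage time = a/mu
= 3.3400/2.6200
= 1.2748

1.2748


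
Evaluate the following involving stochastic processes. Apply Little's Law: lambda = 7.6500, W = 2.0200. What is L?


Little's Law: L = lambda * W
= 7.6500 * 2.0200
= 15.4530

15.4530


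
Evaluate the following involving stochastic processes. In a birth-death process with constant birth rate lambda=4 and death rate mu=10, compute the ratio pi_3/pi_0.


For birth-death process, pi_n/pi_0 = (lambda/mu)^n
= (4/10)^3
= 0.0640

0.0640


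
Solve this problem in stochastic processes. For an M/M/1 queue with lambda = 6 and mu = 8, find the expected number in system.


rho = 6/8 = 0.7500
L = rho/(1-rho)
= 0.7500/0.2500
= 3.0000

3.0000


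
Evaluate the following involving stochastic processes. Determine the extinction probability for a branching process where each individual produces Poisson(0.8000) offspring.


Since mu = 0.8000 <= 1, extinction probability = 1.

1.0000


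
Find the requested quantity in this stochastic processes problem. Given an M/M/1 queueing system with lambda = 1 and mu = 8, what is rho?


rho = lambda/mu
= 1/8
= 0.1250

0.1250


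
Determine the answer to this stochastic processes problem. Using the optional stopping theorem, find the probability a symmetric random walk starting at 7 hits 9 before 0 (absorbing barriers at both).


By optional stopping theorem: E(M at tau) = M(0) = 7
P(hit 9)*9 + P(hit 0)*0 = 7
P(hit 9) = (7 - 0)/(9 - 0) = 7/9 = 0.7778

0.7778


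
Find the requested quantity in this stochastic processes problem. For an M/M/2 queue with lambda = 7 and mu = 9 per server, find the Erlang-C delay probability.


a = lambda/mu = 0.7778
rho = a/c = 0.3889
Erlang-C formula applied:
C(c,a) = 0.2178

0.2178


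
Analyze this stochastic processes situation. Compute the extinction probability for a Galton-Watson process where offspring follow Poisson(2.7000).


Since mu = 2.7000 > 1, extinction prob q < 1.
Solve s = exp(mu*(s-1)) iteratively.
q = 0.0844

0.0844


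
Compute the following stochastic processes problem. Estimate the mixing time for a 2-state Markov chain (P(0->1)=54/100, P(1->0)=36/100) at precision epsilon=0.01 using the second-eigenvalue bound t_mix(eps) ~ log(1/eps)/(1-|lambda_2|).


lambda_2 = |1 - p01 - p10| = |1 - 0.5400 - 0.3600| = 0.1000
t_mix ~ log(1/eps)/(1 - |lambda_2|)
= log(100)/(1 - 0.1000) = 4.6052/0.9000
= 5.1169

5.1169


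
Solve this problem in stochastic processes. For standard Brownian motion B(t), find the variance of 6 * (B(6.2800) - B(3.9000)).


Var(alpha*(B(t)-B(s))) = alpha^2 * (t-s)
= 6^2 * (6.2800 - 3.9000)
= 36 * 2.3800
= 85.6800

85.6800


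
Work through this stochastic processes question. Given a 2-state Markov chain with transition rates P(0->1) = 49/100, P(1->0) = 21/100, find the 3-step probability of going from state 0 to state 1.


Computing P^3 by matrix multiplication.
P = [[0.5100, 0.4900], [0.2100, 0.7900]]
After raising P to the power 3:
P^3(0,1) = 0.6811

0.6811


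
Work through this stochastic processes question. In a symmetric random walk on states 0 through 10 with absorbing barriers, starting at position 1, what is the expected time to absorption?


For symmetric RW on 0,...,N with absorbing barriers, E(i) = i*(N-i)
E(1) = 1 * 9 = 9

9


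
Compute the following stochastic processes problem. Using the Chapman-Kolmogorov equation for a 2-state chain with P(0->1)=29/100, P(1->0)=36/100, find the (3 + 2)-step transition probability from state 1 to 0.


P^5 = P^3 * P^2
Computing via matrix multiplication of the transition matrix.
Entry (1,0) of P^5 = 0.5509

0.5509


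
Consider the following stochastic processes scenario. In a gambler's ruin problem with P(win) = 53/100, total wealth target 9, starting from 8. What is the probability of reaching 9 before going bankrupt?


Gambler's ruin formula:
r = q/p = 0.4700/0.5300 = 0.8868
P(win) = (1 - r^i)/(1 - r^N)
= (1 - 0.8868^8)/(1 - 0.8868^9)
= 0.9345

0.9345


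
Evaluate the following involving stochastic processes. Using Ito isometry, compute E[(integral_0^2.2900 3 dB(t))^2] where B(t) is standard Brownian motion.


By Ito isometry: E[(int f dB)^2] = int f^2 dt
= 3^2 * 2.2900
= 9 * 2.2900 = 20.6100

20.6100


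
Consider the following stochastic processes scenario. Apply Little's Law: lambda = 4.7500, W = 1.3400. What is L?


Little's Law: L = lambda * W
= 4.7500 * 1.3400
= 6.3650

6.3650


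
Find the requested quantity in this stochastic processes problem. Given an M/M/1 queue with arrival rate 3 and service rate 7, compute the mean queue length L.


rho = 3/7 = 0.4286
L = rho/(1-rho)
= 0.4286/0.5714
= 0.7500

0.7500


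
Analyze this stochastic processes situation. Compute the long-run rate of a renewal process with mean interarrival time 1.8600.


Long-run renewal rate = 1/E(X)
= 1/1.8600
= 0.5376

0.5376


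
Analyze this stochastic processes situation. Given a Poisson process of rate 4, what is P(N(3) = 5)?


P(N(t)=k) = (lambda*t)^k * exp(-lambda*t) / k!
lambda*t = 12
= 12^5 * exp(-12) / 5!
= 248832 * 6.1442e-06 / 120
= 0.0127

0.0127


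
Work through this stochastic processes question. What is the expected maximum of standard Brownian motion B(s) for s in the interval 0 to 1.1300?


E(max B(s)) = sqrt(2t/pi)
= sqrt(2*1.1300/pi)
= sqrt(0.7194)
= 0.8482

0.8482


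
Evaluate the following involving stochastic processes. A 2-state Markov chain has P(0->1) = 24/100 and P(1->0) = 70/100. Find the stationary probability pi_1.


Stationary distribution: pi_0 = p10/(p01+p10), pi_1 = p01/(p01+p10)
p01 = 0.2400, p10 = 0.7000
pi_1 = 0.2553

0.2553


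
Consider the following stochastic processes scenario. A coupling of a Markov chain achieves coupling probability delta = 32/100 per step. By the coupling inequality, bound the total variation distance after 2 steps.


TV distance bound <= (1-delta)^n
= (1 - 0.3200)^2
= 0.6800^2
= 0.4624

0.4624


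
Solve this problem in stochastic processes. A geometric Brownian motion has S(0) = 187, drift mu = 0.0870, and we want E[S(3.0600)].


E[S(t)] = S(0) * exp(mu * t)
= 187 * exp(0.0870 * 3.0600)
= 187 * 1.3050
= 244.0391

244.0391


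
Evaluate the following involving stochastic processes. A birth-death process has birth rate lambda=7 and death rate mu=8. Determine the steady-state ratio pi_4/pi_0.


For birth-death process, pi_n/pi_0 = (lambda/mu)^n
= (7/8)^4
= 0.5862

0.5862


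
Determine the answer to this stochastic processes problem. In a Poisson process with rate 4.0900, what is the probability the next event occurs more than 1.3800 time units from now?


P(X > t) = exp(-lambda * t)
= exp(-4.0900 * 1.3800)
= exp(-5.6442) = 0.0035

0.0035


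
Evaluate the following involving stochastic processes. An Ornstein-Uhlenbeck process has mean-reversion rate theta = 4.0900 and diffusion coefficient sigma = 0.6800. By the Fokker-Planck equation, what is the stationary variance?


Stationary variance = sigma^2 / (2*theta)
= 0.6800^2 / (2*4.0900)
= 0.4624 / 8.1800
= 0.0565

0.0565


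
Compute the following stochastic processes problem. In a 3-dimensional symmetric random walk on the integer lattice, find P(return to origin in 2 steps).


P(return in 2 steps) = P(reverse first step) = 1/(2d)
= 1/6
= 0.1667

0.1667


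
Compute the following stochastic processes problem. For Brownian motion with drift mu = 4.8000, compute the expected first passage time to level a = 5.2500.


Expected first passage time = a/mu
= 5.2500/4.8000
= 1.0938

1.0938


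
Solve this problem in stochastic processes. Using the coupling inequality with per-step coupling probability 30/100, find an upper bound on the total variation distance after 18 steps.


TV distance bound <= (1-delta)^n
= (1 - 0.3000)^18
= 0.7000^18
= 0.0016

0.0016


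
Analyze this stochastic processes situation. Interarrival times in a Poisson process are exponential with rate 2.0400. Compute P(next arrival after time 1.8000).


P(X > t) = exp(-lambda * t)
= exp(-2.0400 * 1.8000)
= exp(-3.6720) = 0.0254

0.0254


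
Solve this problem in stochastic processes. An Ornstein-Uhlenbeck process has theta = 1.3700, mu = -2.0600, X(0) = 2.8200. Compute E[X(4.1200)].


E[X(t)] = mu + (X(0) - mu)*exp(-theta*t)
= -2.0600 + (2.8200 - -2.0600)*exp(-1.3700*4.1200)
= -2.0600 + 4.8800 * 0.0035
= -2.0427

-2.0427


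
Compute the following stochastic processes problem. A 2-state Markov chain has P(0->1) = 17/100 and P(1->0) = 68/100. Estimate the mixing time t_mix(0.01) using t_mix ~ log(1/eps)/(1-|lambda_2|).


lambda_2 = |1 - p01 - p10| = |1 - 0.1700 - 0.6800| = 0.1500
t_mix ~ log(1/eps)/(1 - |lambda_2|)
= log(100)/(1 - 0.1500) = 4.6052/0.8500
= 5.4178

5.4178


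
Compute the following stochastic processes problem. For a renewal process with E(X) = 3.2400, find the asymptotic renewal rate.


Long-run renewal rate = 1/E(X)
= 1/3.2400
= 0.3086

0.3086


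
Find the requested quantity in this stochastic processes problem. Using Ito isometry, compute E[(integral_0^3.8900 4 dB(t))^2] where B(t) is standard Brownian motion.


By Ito isometry: E[(int f dB)^2] = int f^2 dt
= 4^2 * 3.8900
= 16 * 3.8900 = 62.2400

62.2400


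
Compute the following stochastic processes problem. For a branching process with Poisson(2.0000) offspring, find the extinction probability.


Since mu = 2.0000 > 1, extinction prob q < 1.
Solve s = exp(mu*(s-1)) iteratively.
q = 0.2032

0.2032


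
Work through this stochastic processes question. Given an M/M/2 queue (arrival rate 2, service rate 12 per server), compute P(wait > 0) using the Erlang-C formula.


a = lambda/mu = 0.1667
rho = a/c = 0.0833
Erlang-C formula applied:
C(c,a) = 0.0128

0.0128


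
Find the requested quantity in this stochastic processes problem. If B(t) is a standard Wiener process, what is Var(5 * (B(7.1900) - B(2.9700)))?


Var(alpha*(B(t)-B(s))) = alpha^2 * (t-s)
= 5^2 * (7.1900 - 2.9700)
= 25 * 4.2200
= 105.5000

105.5000


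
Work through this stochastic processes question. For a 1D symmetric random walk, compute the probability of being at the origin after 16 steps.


P(S(16) = 0) = C(16,8) / 4^8
= 12870 / 65536
= 0.1964

0.1964


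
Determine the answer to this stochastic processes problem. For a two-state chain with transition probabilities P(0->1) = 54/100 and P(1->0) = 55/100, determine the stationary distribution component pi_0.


Stationary distribution: pi_0 = p10/(p01+p10), pi_1 = p01/(p01+p10)
p01 = 0.5400, p10 = 0.5500
pi_0 = 0.5046

0.5046


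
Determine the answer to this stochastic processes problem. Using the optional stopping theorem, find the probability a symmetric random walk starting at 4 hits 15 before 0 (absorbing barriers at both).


By optional stopping theorem: E(M at tau) = M(0) = 4
P(hit 15)*15 + P(hit 0)*0 = 4
P(hit 15) = (4 - 0)/(15 - 0) = 4/15 = 0.2667

0.2667


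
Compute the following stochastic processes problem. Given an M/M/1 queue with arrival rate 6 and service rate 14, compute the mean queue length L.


rho = 6/14 = 0.4286
L = rho/(1-rho)
= 0.4286/0.5714
= 0.7500

0.7500


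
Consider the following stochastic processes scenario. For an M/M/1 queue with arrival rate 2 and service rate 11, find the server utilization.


rho = lambda/mu
= 2/11
= 0.1818

0.1818
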